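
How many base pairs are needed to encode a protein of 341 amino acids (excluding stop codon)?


Each amino acid = 1 codon = 3 bp
bp = 341 * 3 = 1023 bp

1023 bp


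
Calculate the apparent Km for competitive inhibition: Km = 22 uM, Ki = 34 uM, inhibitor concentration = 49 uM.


Km_app = Km * (1 + [I]/Ki)
Km_app = 22 * (1 + 49/34)
Km_app = 53.7059 uM

53.7059 uM


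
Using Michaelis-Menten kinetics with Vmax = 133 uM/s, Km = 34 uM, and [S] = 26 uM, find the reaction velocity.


v = Vmax * [S] / (Km + [S])
v = 133 * 26 / (34 + 26)
v = 57.6333 uM/s

57.6333 uM/s


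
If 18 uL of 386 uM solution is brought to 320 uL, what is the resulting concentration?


C2 = C1 * V1 / V2
C2 = 386 * 18 / 320
C2 = 21.7125 uM

21.7125 uM


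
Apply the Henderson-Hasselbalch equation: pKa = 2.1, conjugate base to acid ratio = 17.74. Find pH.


pH = pKa + log10([A-]/[HA])
pH = 2.1 + log10(17.74)
pH = 3.349

3.349


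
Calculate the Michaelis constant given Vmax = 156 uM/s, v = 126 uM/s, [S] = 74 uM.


Km = [S] * (Vmax - v) / v
Km = 74 * (156 - 126) / 126
Km = 17.619 uM

17.619 uM


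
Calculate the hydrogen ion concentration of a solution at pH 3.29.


[H+] = 10^(-pH)
[H+] = 10^(-3.29)
[H+] = 5.129e-04 M

5.129e-04 M


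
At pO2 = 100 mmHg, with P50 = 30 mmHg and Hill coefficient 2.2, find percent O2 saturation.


Y = pO2^n / (P50^n + pO2^n)
Y = 100^2.2 / (30^2.2 + 100^2.2)
Y = 93.39%

93.39%


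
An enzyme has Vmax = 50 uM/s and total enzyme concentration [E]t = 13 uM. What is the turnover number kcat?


kcat = Vmax / [E]t
kcat = 50 / 13
kcat = 3.8462 s^-1

3.8462 s^-1


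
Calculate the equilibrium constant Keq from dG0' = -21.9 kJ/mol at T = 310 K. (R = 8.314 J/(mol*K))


Keq = exp(-dG0 * 1000 / (R * T))
Keq = exp(-(-21.9) * 1000 / (8.314 * 310))
Keq = 4900.6969

4900.6969


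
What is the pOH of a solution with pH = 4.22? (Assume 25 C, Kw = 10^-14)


pOH = 14 - pH
pOH = 14 - 4.22
pOH = 9.78

9.78


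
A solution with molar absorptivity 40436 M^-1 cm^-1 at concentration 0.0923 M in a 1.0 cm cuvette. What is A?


A = epsilon * c * l
A = 40436 * 0.0923 * 1.0
A = 3732.2428

3732.2428


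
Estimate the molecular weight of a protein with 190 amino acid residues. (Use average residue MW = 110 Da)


MW = n_residues * 110 Da
MW = 190 * 110
MW = 20900 Da

20900 Da


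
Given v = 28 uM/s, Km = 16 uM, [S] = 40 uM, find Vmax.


Vmax = v * (Km + [S]) / [S]
Vmax = 28 * (16 + 40) / 40
Vmax = 39.2 uM/s

39.2 uM/s


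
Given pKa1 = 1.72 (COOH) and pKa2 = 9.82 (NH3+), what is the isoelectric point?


pI = (pKa1 + pKa2) / 2
pI = (1.72 + 9.82) / 2
pI = 5.77

5.77


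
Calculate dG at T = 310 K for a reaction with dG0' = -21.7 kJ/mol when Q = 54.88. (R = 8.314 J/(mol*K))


dG = dG0' + RT * ln(Q) / 1000
dG = -21.7 + 8.314 * 310 * ln(54.88) / 1000
dG = -11.3774 kJ/mol

-11.3774 kJ/mol


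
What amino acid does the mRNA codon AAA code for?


Standard genetic code lookup.
Codon AAA -> Lys

Lys


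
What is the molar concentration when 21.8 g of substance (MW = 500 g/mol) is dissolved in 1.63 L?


C = (mass / MW) / volume
C = (21.8 / 500) / 1.63
C = 0.0267 M

0.0267 M


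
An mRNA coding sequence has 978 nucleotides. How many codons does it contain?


codons = nucleotides / 3
codons = 978 / 3 = 326

326


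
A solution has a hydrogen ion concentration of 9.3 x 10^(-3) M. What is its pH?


pH = -log10([H+])
pH = -log10(9.3 x 10^(-3))
pH = 2.0315

2.0315


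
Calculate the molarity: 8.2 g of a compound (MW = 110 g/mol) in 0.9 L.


C = (mass / MW) / volume
C = (8.2 / 110) / 0.9
C = 0.0828 M

0.0828 M


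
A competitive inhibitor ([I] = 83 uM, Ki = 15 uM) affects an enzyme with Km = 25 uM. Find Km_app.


Km_app = Km * (1 + [I]/Ki)
Km_app = 25 * (1 + 83/15)
Km_app = 163.3333 uM

163.3333 uM


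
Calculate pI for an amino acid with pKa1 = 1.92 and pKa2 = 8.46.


pI = (pKa1 + pKa2) / 2
pI = (1.92 + 8.46) / 2
pI = 5.19

5.19


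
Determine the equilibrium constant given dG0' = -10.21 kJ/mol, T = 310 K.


Keq = exp(-dG0 * 1000 / (R * T))
Keq = exp(-(-10.21) * 1000 / (8.314 * 310))
Keq = 52.5334

52.5334


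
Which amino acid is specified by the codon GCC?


Standard genetic code lookup.
Codon GCC -> Ala

Ala


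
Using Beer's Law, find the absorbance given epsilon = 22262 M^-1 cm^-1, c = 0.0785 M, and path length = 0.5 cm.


A = epsilon * c * l
A = 22262 * 0.0785 * 0.5
A = 873.7835

873.7835


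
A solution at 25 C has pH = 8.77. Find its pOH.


pOH = 14 - pH
pOH = 14 - 8.77
pOH = 5.23

5.23


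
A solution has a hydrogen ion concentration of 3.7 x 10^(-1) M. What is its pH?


pH = -log10([H+])
pH = -log10(3.7 x 10^(-1))
pH = 0.4318

0.4318


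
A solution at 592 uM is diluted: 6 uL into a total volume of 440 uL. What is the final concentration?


C2 = C1 * V1 / V2
C2 = 592 * 6 / 440
C2 = 8.0727 uM

8.0727 uM


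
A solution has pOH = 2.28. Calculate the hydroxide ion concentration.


[OH-] = 10^(-pOH)
[OH-] = 10^(-2.28)
[OH-] = 0.0052 M

0.0052 M


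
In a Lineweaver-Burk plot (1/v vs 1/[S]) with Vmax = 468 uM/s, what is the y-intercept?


y-intercept = 1/Vmax
= 1/468
= 0.0021 s/uM

0.0021 s/uM


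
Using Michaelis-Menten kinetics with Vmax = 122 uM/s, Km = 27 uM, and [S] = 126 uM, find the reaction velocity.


v = Vmax * [S] / (Km + [S])
v = 122 * 126 / (27 + 126)
v = 100.4706 uM/s

100.4706 uM/s


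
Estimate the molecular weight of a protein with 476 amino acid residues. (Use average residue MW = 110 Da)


MW = n_residues * 110 Da
MW = 476 * 110
MW = 52360 Da

52360 Da


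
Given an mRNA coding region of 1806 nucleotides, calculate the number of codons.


codons = nucleotides / 3
codons = 1806 / 3 = 602

602


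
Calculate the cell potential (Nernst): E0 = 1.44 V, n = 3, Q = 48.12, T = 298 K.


E = E0 - (RT/nF) * ln(Q)
E = 1.44 - (8.314 * 298 / (3 * 96485)) * ln(48.12)
E = 1.4068 V

1.4068 V


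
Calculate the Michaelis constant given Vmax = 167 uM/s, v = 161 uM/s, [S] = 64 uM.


Km = [S] * (Vmax - v) / v
Km = 64 * (167 - 161) / 161
Km = 2.3851 uM

2.3851 uM


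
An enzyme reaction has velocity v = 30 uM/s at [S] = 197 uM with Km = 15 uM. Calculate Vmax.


Vmax = v * (Km + [S]) / [S]
Vmax = 30 * (15 + 197) / 197
Vmax = 32.2843 uM/s

32.2843 uM/s


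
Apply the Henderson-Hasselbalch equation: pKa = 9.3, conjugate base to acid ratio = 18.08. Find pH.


pH = pKa + log10([A-]/[HA])
pH = 9.3 + log10(18.08)
pH = 10.5572

10.5572


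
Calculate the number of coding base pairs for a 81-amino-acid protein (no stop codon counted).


Each amino acid = 1 codon = 3 bp
bp = 81 * 3 = 243 bp

243 bp


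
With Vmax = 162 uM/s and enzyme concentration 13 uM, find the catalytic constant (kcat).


kcat = Vmax / [E]t
kcat = 162 / 13
kcat = 12.4615 s^-1

12.4615 s^-1


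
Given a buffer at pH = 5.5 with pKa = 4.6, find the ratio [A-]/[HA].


[A-]/[HA] = 10^(pH - pKa)
= 10^(5.5 - 4.6)
= 7.9433

7.9433


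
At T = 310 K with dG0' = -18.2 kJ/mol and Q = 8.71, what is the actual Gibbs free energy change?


dG = dG0' + RT * ln(Q) / 1000
dG = -18.2 + 8.314 * 310 * ln(8.71) / 1000
dG = -12.6214 kJ/mol

-12.6214 kJ/mol


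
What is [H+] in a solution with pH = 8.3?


[H+] = 10^(-pH)
[H+] = 10^(-8.3)
[H+] = 5.012e-09 M

5.012e-09 M


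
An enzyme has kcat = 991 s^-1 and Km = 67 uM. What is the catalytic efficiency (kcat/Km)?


Catalytic efficiency = kcat / Km
= 991 / 67
= 14.791 uM^-1*s^-1

14.791 uM^-1*s^-1


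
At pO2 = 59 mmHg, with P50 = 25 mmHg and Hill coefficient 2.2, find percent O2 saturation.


Y = pO2^n / (P50^n + pO2^n)
Y = 59^2.2 / (25^2.2 + 59^2.2)
Y = 86.86%

86.86%


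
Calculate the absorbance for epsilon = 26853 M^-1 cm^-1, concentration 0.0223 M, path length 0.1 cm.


A = epsilon * c * l
A = 26853 * 0.0223 * 0.1
A = 59.8822

59.8822


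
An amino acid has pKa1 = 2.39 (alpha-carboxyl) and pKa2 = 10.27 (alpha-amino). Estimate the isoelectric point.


pI = (pKa1 + pKa2) / 2
pI = (2.39 + 10.27) / 2
pI = 6.33

6.33


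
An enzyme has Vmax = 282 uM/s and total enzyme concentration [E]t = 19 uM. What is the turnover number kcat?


kcat = Vmax / [E]t
kcat = 282 / 19
kcat = 14.8421 s^-1

14.8421 s^-1


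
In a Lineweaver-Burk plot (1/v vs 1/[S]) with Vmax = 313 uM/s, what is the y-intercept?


y-intercept = 1/Vmax
= 1/313
= 0.0032 s/uM

0.0032 s/uM


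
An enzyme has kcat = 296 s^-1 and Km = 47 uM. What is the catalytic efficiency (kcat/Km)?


Catalytic efficiency = kcat / Km
= 296 / 47
= 6.2979 uM^-1*s^-1

6.2979 uM^-1*s^-1


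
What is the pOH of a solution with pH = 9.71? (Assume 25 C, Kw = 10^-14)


pOH = 14 - pH
pOH = 14 - 9.71
pOH = 4.29

4.29


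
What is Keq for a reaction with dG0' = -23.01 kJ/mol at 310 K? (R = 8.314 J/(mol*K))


Keq = exp(-dG0 * 1000 / (R * T))
Keq = exp(-(-23.01) * 1000 / (8.314 * 310))
Keq = 7538.7321

7538.7321


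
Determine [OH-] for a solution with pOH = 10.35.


[OH-] = 10^(-pOH)
[OH-] = 10^(-10.35)
[OH-] = 4.467e-11 M

4.467e-11 M


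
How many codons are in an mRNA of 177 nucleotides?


codons = nucleotides / 3
codons = 177 / 3 = 59

59


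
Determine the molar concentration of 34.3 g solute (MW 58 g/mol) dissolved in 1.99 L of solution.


C = (mass / MW) / volume
C = (34.3 / 58) / 1.99
C = 0.2972 M

0.2972 M


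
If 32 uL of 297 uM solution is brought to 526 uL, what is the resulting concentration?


C2 = C1 * V1 / V2
C2 = 297 * 32 / 526
C2 = 18.0684 uM

18.0684 uM


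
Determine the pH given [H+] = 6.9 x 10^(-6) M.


pH = -log10([H+])
pH = -log10(6.9 x 10^(-6))
pH = 5.1612

5.1612


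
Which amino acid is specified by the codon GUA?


Standard genetic code lookup.
Codon GUA -> Val

Val


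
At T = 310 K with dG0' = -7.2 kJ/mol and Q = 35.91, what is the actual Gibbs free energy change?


dG = dG0' + RT * ln(Q) / 1000
dG = -7.2 + 8.314 * 310 * ln(35.91) / 1000
dG = 2.0295 kJ/mol

2.0295 kJ/mol


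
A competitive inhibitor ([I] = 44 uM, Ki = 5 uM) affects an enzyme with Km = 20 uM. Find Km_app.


Km_app = Km * (1 + [I]/Ki)
Km_app = 20 * (1 + 44/5)
Km_app = 196.0 uM

196.0 uM


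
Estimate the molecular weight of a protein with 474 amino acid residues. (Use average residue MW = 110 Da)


MW = n_residues * 110 Da
MW = 474 * 110
MW = 52140 Da

52140 Da


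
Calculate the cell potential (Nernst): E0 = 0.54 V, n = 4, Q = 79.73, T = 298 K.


E = E0 - (RT/nF) * ln(Q)
E = 0.54 - (8.314 * 298 / (4 * 96485)) * ln(79.73)
E = 0.5119 V

0.5119 V


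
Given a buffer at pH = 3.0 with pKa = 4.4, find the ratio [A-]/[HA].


[A-]/[HA] = 10^(pH - pKa)
= 10^(3.0 - 4.4)
= 0.0398

0.0398


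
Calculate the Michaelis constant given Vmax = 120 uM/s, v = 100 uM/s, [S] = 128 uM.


Km = [S] * (Vmax - v) / v
Km = 128 * (120 - 100) / 100
Km = 25.6 uM

25.6 uM


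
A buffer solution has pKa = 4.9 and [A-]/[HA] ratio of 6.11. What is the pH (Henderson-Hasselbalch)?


pH = pKa + log10([A-]/[HA])
pH = 4.9 + log10(6.11)
pH = 5.686

5.686


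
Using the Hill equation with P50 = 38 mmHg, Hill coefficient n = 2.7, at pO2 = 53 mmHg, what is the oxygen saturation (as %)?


Y = pO2^n / (P50^n + pO2^n)
Y = 53^2.7 / (38^2.7 + 53^2.7)
Y = 71.06%

71.06%


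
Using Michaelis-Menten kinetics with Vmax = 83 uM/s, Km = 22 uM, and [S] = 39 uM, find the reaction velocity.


v = Vmax * [S] / (Km + [S])
v = 83 * 39 / (22 + 39)
v = 53.0656 uM/s

53.0656 uM/s


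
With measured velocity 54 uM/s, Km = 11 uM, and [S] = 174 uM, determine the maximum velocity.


Vmax = v * (Km + [S]) / [S]
Vmax = 54 * (11 + 174) / 174
Vmax = 57.4138 uM/s

57.4138 uM/s


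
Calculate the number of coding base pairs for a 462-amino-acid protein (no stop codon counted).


Each amino acid = 1 codon = 3 bp
bp = 462 * 3 = 1386 bp

1386 bp


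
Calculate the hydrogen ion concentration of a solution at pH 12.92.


[H+] = 10^(-pH)
[H+] = 10^(-12.92)
[H+] = 1.202e-13 M

1.202e-13 M


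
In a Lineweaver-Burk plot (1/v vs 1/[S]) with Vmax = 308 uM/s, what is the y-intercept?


y-intercept = 1/Vmax
= 1/308
= 0.0032 s/uM

0.0032 s/uM


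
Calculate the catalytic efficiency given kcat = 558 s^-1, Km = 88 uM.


Catalytic efficiency = kcat / Km
= 558 / 88
= 6.3409 uM^-1*s^-1

6.3409 uM^-1*s^-1


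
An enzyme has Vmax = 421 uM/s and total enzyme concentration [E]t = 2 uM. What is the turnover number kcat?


kcat = Vmax / [E]t
kcat = 421 / 2
kcat = 210.5 s^-1

210.5 s^-1


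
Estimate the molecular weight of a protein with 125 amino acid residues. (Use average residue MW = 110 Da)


MW = n_residues * 110 Da
MW = 125 * 110
MW = 13750 Da

13750 Da


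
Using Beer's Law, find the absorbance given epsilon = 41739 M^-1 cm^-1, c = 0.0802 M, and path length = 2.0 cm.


A = epsilon * c * l
A = 41739 * 0.0802 * 2.0
A = 6694.9356

6694.9356


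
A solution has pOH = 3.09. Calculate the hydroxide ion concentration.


[OH-] = 10^(-pOH)
[OH-] = 10^(-3.09)
[OH-] = 8.128e-04 M

8.128e-04 M


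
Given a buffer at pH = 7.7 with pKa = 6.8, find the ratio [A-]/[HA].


[A-]/[HA] = 10^(pH - pKa)
= 10^(7.7 - 6.8)
= 7.9433

7.9433


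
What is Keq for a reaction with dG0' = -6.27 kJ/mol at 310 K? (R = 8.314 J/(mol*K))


Keq = exp(-dG0 * 1000 / (R * T))
Keq = exp(-(-6.27) * 1000 / (8.314 * 310))
Keq = 11.3901

11.3901


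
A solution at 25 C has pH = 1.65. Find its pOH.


pOH = 14 - pH
pOH = 14 - 1.65
pOH = 12.35

12.35


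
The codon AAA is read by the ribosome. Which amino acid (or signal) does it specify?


Standard genetic code lookup.
Codon AAA -> Lys

Lys


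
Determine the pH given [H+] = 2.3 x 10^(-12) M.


pH = -log10([H+])
pH = -log10(2.3 x 10^(-12))
pH = 11.6383

11.6383


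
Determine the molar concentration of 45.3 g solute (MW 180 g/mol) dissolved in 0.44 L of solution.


C = (mass / MW) / volume
C = (45.3 / 180) / 0.44
C = 0.572 M

0.572 M


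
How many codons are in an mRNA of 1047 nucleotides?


codons = nucleotides / 3
codons = 1047 / 3 = 349

349


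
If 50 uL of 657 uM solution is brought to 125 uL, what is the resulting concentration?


C2 = C1 * V1 / V2
C2 = 657 * 50 / 125
C2 = 262.8 uM

262.8 uM


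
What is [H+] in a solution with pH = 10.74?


[H+] = 10^(-pH)
[H+] = 10^(-10.74)
[H+] = 1.820e-11 M

1.820e-11 M


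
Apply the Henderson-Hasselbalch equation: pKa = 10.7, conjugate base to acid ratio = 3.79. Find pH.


pH = pKa + log10([A-]/[HA])
pH = 10.7 + log10(3.79)
pH = 11.2786

11.2786


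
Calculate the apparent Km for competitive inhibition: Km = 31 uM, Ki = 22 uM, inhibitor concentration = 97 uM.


Km_app = Km * (1 + [I]/Ki)
Km_app = 31 * (1 + 97/22)
Km_app = 167.6818 uM

167.6818 uM


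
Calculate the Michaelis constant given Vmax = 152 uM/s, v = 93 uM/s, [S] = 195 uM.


Km = [S] * (Vmax - v) / v
Km = 195 * (152 - 93) / 93
Km = 123.7097 uM

123.7097 uM


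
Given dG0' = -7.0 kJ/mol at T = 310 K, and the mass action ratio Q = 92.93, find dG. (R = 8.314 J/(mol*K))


dG = dG0' + RT * ln(Q) / 1000
dG = -7.0 + 8.314 * 310 * ln(92.93) / 1000
dG = 4.6801 kJ/mol

4.6801 kJ/mol


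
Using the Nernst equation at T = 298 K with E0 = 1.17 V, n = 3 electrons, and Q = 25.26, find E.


E = E0 - (RT/nF) * ln(Q)
E = 1.17 - (8.314 * 298 / (3 * 96485)) * ln(25.26)
E = 1.1424 V

1.1424 V


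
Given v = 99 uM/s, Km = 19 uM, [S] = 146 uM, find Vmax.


Vmax = v * (Km + [S]) / [S]
Vmax = 99 * (19 + 146) / 146
Vmax = 111.8836 uM/s

111.8836 uM/s


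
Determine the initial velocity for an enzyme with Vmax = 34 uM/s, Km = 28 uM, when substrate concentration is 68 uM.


v = Vmax * [S] / (Km + [S])
v = 34 * 68 / (28 + 68)
v = 24.0833 uM/s

24.0833 uM/s


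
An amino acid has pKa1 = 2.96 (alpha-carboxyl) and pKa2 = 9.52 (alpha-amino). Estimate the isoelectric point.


pI = (pKa1 + pKa2) / 2
pI = (2.96 + 9.52) / 2
pI = 6.24

6.24


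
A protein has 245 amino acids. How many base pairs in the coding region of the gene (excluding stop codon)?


Each amino acid = 1 codon = 3 bp
bp = 245 * 3 = 735 bp

735 bp


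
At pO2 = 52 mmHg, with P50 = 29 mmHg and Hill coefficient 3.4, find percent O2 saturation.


Y = pO2^n / (P50^n + pO2^n)
Y = 52^3.4 / (29^3.4 + 52^3.4)
Y = 87.93%

87.93%


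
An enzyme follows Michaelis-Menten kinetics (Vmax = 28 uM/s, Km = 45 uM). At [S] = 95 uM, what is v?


v = Vmax * [S] / (Km + [S])
v = 28 * 95 / (45 + 95)
v = 19.0 uM/s

19.0 uM/s


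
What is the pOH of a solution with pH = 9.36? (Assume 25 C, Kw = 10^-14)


pOH = 14 - pH
pOH = 14 - 9.36
pOH = 4.64

4.64


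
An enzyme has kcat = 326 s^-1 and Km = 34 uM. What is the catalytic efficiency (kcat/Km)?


Catalytic efficiency = kcat / Km
= 326 / 34
= 9.5882 uM^-1*s^-1

9.5882 uM^-1*s^-1


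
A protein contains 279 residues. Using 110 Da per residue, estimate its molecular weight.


MW = n_residues * 110 Da
MW = 279 * 110
MW = 30690 Da

30690 Da


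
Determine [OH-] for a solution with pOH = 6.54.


[OH-] = 10^(-pOH)
[OH-] = 10^(-6.54)
[OH-] = 2.884e-07 M

2.884e-07 M


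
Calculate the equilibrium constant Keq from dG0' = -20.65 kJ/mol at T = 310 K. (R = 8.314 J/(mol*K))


Keq = exp(-dG0 * 1000 / (R * T))
Keq = exp(-(-20.65) * 1000 / (8.314 * 310))
Keq = 3017.3569

3017.3569


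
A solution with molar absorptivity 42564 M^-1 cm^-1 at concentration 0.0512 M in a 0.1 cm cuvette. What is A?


A = epsilon * c * l
A = 42564 * 0.0512 * 0.1
A = 217.9277

217.9277


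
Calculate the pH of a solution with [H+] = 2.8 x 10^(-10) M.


pH = -log10([H+])
pH = -log10(2.8 x 10^(-10))
pH = 9.5528

9.5528


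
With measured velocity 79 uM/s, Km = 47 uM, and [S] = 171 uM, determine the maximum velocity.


Vmax = v * (Km + [S]) / [S]
Vmax = 79 * (47 + 171) / 171
Vmax = 100.7135 uM/s

100.7135 uM/s


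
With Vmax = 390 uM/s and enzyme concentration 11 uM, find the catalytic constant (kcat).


kcat = Vmax / [E]t
kcat = 390 / 11
kcat = 35.4545 s^-1

35.4545 s^-1


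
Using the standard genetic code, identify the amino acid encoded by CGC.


Standard genetic code lookup.
Codon CGC -> Arg

Arg


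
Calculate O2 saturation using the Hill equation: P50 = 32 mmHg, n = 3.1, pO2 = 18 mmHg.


Y = pO2^n / (P50^n + pO2^n)
Y = 18^3.1 / (32^3.1 + 18^3.1)
Y = 14.39%

14.39%


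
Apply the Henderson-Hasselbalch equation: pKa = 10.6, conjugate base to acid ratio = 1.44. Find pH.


pH = pKa + log10([A-]/[HA])
pH = 10.6 + log10(1.44)
pH = 10.7584

10.7584


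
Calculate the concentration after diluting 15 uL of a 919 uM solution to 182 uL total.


C2 = C1 * V1 / V2
C2 = 919 * 15 / 182
C2 = 75.7418 uM

75.7418 uM


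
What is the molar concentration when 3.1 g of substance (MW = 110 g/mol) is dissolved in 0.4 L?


C = (mass / MW) / volume
C = (3.1 / 110) / 0.4
C = 0.0705 M

0.0705 M


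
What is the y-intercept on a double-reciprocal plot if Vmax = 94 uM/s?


y-intercept = 1/Vmax
= 1/94
= 0.0106 s/uM

0.0106 s/uM


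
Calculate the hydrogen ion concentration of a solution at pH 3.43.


[H+] = 10^(-pH)
[H+] = 10^(-3.43)
[H+] = 3.715e-04 M

3.715e-04 M


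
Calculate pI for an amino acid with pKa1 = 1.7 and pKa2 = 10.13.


pI = (pKa1 + pKa2) / 2
pI = (1.7 + 10.13) / 2
pI = 5.915

5.915


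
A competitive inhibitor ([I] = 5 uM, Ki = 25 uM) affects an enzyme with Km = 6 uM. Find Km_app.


Km_app = Km * (1 + [I]/Ki)
Km_app = 6 * (1 + 5/25)
Km_app = 7.2 uM

7.2 uM


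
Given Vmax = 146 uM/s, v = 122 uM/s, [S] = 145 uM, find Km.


Km = [S] * (Vmax - v) / v
Km = 145 * (146 - 122) / 122
Km = 28.5246 uM

28.5246 uM


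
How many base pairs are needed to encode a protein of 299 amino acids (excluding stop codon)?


Each amino acid = 1 codon = 3 bp
bp = 299 * 3 = 897 bp

897 bp


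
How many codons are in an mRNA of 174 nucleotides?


codons = nucleotides / 3
codons = 174 / 3 = 58

58


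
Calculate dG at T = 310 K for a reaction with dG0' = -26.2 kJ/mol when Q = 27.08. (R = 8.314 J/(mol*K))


dG = dG0' + RT * ln(Q) / 1000
dG = -26.2 + 8.314 * 310 * ln(27.08) / 1000
dG = -17.6979 kJ/mol

-17.6979 kJ/mol


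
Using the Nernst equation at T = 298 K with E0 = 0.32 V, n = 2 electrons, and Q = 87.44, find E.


E = E0 - (RT/nF) * ln(Q)
E = 0.32 - (8.314 * 298 / (2 * 96485)) * ln(87.44)
E = 0.2626 V

0.2626 V


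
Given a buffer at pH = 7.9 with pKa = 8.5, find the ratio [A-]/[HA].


[A-]/[HA] = 10^(pH - pKa)
= 10^(7.9 - 8.5)
= 0.2512

0.2512


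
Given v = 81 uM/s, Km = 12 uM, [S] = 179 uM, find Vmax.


Vmax = v * (Km + [S]) / [S]
Vmax = 81 * (12 + 179) / 179
Vmax = 86.4302 uM/s

86.4302 uM/s


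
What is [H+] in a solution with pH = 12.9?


[H+] = 10^(-pH)
[H+] = 10^(-12.9)
[H+] = 1.259e-13 M

1.259e-13 M


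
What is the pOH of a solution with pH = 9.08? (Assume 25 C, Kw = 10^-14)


pOH = 14 - pH
pOH = 14 - 9.08
pOH = 4.92

4.92


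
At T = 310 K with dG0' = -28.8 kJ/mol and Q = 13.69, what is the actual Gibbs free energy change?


dG = dG0' + RT * ln(Q) / 1000
dG = -28.8 + 8.314 * 310 * ln(13.69) / 1000
dG = -22.056 kJ/mol

-22.056 kJ/mol


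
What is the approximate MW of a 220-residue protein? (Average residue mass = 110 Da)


MW = n_residues * 110 Da
MW = 220 * 110
MW = 24200 Da

24200 Da


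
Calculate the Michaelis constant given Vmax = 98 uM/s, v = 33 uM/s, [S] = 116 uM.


Km = [S] * (Vmax - v) / v
Km = 116 * (98 - 33) / 33
Km = 228.4848 uM

228.4848 uM


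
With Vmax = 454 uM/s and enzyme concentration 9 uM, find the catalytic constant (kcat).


kcat = Vmax / [E]t
kcat = 454 / 9
kcat = 50.4444 s^-1

50.4444 s^-1


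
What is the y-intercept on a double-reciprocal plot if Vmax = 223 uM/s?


y-intercept = 1/Vmax
= 1/223
= 0.0045 s/uM

0.0045 s/uM


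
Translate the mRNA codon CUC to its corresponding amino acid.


Standard genetic code lookup.
Codon CUC -> Leu

Leu


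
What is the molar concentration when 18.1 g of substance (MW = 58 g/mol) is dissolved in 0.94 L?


C = (mass / MW) / volume
C = (18.1 / 58) / 0.94
C = 0.332 M

0.332 M


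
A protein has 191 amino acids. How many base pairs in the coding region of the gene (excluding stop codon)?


Each amino acid = 1 codon = 3 bp
bp = 191 * 3 = 573 bp

573 bp


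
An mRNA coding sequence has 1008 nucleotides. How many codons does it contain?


codons = nucleotides / 3
codons = 1008 / 3 = 336

336


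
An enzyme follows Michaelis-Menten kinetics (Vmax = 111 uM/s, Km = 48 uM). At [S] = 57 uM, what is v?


v = Vmax * [S] / (Km + [S])
v = 111 * 57 / (48 + 57)
v = 60.2571 uM/s

60.2571 uM/s


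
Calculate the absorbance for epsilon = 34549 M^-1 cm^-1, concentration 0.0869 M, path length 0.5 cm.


A = epsilon * c * l
A = 34549 * 0.0869 * 0.5
A = 1501.1541

1501.1541


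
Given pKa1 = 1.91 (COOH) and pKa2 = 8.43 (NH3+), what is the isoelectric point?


pI = (pKa1 + pKa2) / 2
pI = (1.91 + 8.43) / 2
pI = 5.17

5.17


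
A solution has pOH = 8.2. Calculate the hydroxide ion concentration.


[OH-] = 10^(-pOH)
[OH-] = 10^(-8.2)
[OH-] = 6.310e-09 M

6.310e-09 M


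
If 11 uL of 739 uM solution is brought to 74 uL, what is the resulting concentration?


C2 = C1 * V1 / V2
C2 = 739 * 11 / 74
C2 = 109.8514 uM

109.8514 uM


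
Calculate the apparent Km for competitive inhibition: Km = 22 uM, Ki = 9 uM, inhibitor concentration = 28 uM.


Km_app = Km * (1 + [I]/Ki)
Km_app = 22 * (1 + 28/9)
Km_app = 90.4444 uM

90.4444 uM


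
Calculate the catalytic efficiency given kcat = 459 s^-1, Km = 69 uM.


Catalytic efficiency = kcat / Km
= 459 / 69
= 6.6522 uM^-1*s^-1

6.6522 uM^-1*s^-1


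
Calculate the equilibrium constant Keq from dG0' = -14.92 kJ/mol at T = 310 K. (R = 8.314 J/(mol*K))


Keq = exp(-dG0 * 1000 / (R * T))
Keq = exp(-(-14.92) * 1000 / (8.314 * 310))
Keq = 326.6581

326.6581


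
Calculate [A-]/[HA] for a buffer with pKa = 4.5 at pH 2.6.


[A-]/[HA] = 10^(pH - pKa)
= 10^(2.6 - 4.5)
= 0.0126

0.0126


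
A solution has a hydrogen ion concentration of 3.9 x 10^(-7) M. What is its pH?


pH = -log10([H+])
pH = -log10(3.9 x 10^(-7))
pH = 6.4089

6.4089


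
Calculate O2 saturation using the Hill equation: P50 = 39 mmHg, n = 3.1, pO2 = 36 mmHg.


Y = pO2^n / (P50^n + pO2^n)
Y = 36^3.1 / (39^3.1 + 36^3.1)
Y = 43.83%

43.83%


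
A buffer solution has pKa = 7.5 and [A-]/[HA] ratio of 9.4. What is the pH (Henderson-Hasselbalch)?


pH = pKa + log10([A-]/[HA])
pH = 7.5 + log10(9.4)
pH = 8.4731

8.4731


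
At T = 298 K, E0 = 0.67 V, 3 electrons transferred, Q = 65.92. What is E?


E = E0 - (RT/nF) * ln(Q)
E = 0.67 - (8.314 * 298 / (3 * 96485)) * ln(65.92)
E = 0.6341 V

0.6341 V


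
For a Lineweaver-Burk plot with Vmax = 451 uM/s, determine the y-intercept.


y-intercept = 1/Vmax
= 1/451
= 0.0022 s/uM

0.0022 s/uM


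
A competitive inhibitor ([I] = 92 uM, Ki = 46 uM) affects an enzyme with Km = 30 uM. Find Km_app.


Km_app = Km * (1 + [I]/Ki)
Km_app = 30 * (1 + 92/46)
Km_app = 90.0 uM

90.0 uM


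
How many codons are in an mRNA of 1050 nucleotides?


codons = nucleotides / 3
codons = 1050 / 3 = 350

350


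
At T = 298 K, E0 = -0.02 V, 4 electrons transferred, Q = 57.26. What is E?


E = E0 - (RT/nF) * ln(Q)
E = -0.02 - (8.314 * 298 / (4 * 96485)) * ln(57.26)
E = -0.046 V

-0.046 V


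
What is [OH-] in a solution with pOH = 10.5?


[OH-] = 10^(-pOH)
[OH-] = 10^(-10.5)
[OH-] = 3.162e-11 M

3.162e-11 M


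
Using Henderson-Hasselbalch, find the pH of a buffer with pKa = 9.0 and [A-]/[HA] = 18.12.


pH = pKa + log10([A-]/[HA])
pH = 9.0 + log10(18.12)
pH = 10.2582

10.2582


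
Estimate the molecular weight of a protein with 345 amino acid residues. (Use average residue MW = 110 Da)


MW = n_residues * 110 Da
MW = 345 * 110
MW = 37950 Da

37950 Da


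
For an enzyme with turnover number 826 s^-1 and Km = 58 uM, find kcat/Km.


Catalytic efficiency = kcat / Km
= 826 / 58
= 14.2414 uM^-1*s^-1

14.2414 uM^-1*s^-1


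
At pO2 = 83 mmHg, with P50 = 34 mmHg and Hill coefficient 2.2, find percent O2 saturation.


Y = pO2^n / (P50^n + pO2^n)
Y = 83^2.2 / (34^2.2 + 83^2.2)
Y = 87.69%

87.69%


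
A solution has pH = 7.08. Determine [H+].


[H+] = 10^(-pH)
[H+] = 10^(-7.08)
[H+] = 8.318e-08 M

8.318e-08 M


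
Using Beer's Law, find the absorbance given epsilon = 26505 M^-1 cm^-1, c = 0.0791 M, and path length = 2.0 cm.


A = epsilon * c * l
A = 26505 * 0.0791 * 2.0
A = 4193.091

4193.091


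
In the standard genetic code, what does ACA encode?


Standard genetic code lookup.
Codon ACA -> Thr

Thr


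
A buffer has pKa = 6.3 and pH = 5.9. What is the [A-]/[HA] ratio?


[A-]/[HA] = 10^(pH - pKa)
= 10^(5.9 - 6.3)
= 0.3981

0.3981


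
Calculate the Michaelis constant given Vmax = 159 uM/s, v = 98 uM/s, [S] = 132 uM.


Km = [S] * (Vmax - v) / v
Km = 132 * (159 - 98) / 98
Km = 82.1633 uM

82.1633 uM


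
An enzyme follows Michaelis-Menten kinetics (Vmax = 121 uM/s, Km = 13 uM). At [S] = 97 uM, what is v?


v = Vmax * [S] / (Km + [S])
v = 121 * 97 / (13 + 97)
v = 106.7 uM/s

106.7 uM/s


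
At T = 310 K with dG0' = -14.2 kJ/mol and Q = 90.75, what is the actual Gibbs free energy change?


dG = dG0' + RT * ln(Q) / 1000
dG = -14.2 + 8.314 * 310 * ln(90.75) / 1000
dG = -2.5811 kJ/mol

-2.5811 kJ/mol


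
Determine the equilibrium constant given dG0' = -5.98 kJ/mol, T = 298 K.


Keq = exp(-dG0 * 1000 / (R * T))
Keq = exp(-(-5.98) * 1000 / (8.314 * 298))
Keq = 11.1747

11.1747


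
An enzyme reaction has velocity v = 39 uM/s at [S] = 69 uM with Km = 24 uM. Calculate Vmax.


Vmax = v * (Km + [S]) / [S]
Vmax = 39 * (24 + 69) / 69
Vmax = 52.5652 uM/s

52.5652 uM/s


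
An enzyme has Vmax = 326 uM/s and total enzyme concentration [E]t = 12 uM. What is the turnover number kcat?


kcat = Vmax / [E]t
kcat = 326 / 12
kcat = 27.1667 s^-1

27.1667 s^-1


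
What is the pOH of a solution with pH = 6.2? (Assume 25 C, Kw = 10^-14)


pOH = 14 - pH
pOH = 14 - 6.2
pOH = 7.8

7.8


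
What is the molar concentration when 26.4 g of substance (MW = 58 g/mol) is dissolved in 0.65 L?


C = (mass / MW) / volume
C = (26.4 / 58) / 0.65
C = 0.7003 M

0.7003 M


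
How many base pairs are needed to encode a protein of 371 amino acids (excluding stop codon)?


Each amino acid = 1 codon = 3 bp
bp = 371 * 3 = 1113 bp

1113 bp


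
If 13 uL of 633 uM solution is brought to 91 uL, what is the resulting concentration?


C2 = C1 * V1 / V2
C2 = 633 * 13 / 91
C2 = 90.4286 uM

90.4286 uM


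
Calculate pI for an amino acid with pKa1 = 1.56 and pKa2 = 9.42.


pI = (pKa1 + pKa2) / 2
pI = (1.56 + 9.42) / 2
pI = 5.49

5.49


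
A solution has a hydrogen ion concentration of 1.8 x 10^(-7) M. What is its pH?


pH = -log10([H+])
pH = -log10(1.8 x 10^(-7))
pH = 6.7447

6.7447


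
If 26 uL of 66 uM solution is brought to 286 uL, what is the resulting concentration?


C2 = C1 * V1 / V2
C2 = 66 * 26 / 286
C2 = 6.0 uM

6.0 uM


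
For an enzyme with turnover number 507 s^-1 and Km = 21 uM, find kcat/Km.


Catalytic efficiency = kcat / Km
= 507 / 21
= 24.1429 uM^-1*s^-1

24.1429 uM^-1*s^-1


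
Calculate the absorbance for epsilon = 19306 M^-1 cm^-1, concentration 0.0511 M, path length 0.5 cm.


A = epsilon * c * l
A = 19306 * 0.0511 * 0.5
A = 493.2683

493.2683


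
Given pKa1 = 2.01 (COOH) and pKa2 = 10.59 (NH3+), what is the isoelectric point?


pI = (pKa1 + pKa2) / 2
pI = (2.01 + 10.59) / 2
pI = 6.3

6.3


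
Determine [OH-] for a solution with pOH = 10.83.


[OH-] = 10^(-pOH)
[OH-] = 10^(-10.83)
[OH-] = 1.479e-11 M

1.479e-11 M


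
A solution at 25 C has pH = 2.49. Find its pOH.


pOH = 14 - pH
pOH = 14 - 2.49
pOH = 11.51

11.51


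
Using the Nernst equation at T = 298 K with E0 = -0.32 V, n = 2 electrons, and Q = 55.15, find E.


E = E0 - (RT/nF) * ln(Q)
E = -0.32 - (8.314 * 298 / (2 * 96485)) * ln(55.15)
E = -0.3715 V

-0.3715 V


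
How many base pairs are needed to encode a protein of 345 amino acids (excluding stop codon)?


Each amino acid = 1 codon = 3 bp
bp = 345 * 3 = 1035 bp

1035 bp


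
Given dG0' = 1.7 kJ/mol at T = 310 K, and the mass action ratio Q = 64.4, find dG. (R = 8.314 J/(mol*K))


dG = dG0' + RT * ln(Q) / 1000
dG = 1.7 + 8.314 * 310 * ln(64.4) / 1000
dG = 12.4349 kJ/mol

12.4349 kJ/mol


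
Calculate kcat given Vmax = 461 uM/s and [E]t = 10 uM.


kcat = Vmax / [E]t
kcat = 461 / 10
kcat = 46.1 s^-1

46.1 s^-1


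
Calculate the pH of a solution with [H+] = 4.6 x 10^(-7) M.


pH = -log10([H+])
pH = -log10(4.6 x 10^(-7))
pH = 6.3372

6.3372


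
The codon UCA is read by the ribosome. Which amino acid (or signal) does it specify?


Standard genetic code lookup.
Codon UCA -> Ser

Ser


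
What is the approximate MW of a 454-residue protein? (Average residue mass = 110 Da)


MW = n_residues * 110 Da
MW = 454 * 110
MW = 49940 Da

49940 Da


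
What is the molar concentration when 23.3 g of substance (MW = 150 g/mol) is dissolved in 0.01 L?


C = (mass / MW) / volume
C = (23.3 / 150) / 0.01
C = 15.5333 M

15.5333 M


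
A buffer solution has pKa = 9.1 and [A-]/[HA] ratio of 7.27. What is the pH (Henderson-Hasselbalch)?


pH = pKa + log10([A-]/[HA])
pH = 9.1 + log10(7.27)
pH = 9.9615

9.9615


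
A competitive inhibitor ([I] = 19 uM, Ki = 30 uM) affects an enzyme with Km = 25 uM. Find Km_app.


Km_app = Km * (1 + [I]/Ki)
Km_app = 25 * (1 + 19/30)
Km_app = 40.8333 uM

40.8333 uM


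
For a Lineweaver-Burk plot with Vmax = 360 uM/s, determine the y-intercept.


y-intercept = 1/Vmax
= 1/360
= 0.0028 s/uM

0.0028 s/uM


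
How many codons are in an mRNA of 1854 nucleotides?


codons = nucleotides / 3
codons = 1854 / 3 = 618

618


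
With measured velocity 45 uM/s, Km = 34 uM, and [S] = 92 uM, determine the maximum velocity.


Vmax = v * (Km + [S]) / [S]
Vmax = 45 * (34 + 92) / 92
Vmax = 61.6304 uM/s

61.6304 uM/s


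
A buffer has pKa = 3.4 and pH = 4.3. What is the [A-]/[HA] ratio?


[A-]/[HA] = 10^(pH - pKa)
= 10^(4.3 - 3.4)
= 7.9433

7.9433


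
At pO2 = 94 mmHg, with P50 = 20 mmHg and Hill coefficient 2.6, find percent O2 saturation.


Y = pO2^n / (P50^n + pO2^n)
Y = 94^2.6 / (20^2.6 + 94^2.6)
Y = 98.24%

98.24%


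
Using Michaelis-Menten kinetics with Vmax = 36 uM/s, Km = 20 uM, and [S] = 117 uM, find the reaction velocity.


v = Vmax * [S] / (Km + [S])
v = 36 * 117 / (20 + 117)
v = 30.7445 uM/s

30.7445 uM/s


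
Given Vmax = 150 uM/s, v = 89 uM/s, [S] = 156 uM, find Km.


Km = [S] * (Vmax - v) / v
Km = 156 * (150 - 89) / 89
Km = 106.9213 uM

106.9213 uM


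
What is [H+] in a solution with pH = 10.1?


[H+] = 10^(-pH)
[H+] = 10^(-10.1)
[H+] = 7.943e-11 M

7.943e-11 M


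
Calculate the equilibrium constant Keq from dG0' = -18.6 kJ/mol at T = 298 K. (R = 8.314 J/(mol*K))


Keq = exp(-dG0 * 1000 / (R * T))
Keq = exp(-(-18.6) * 1000 / (8.314 * 298))
Keq = 1821.3804

1821.3804


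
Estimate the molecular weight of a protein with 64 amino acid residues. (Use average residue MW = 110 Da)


MW = n_residues * 110 Da
MW = 64 * 110
MW = 7040 Da

7040 Da


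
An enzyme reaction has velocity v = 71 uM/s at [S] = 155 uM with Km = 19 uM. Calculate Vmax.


Vmax = v * (Km + [S]) / [S]
Vmax = 71 * (19 + 155) / 155
Vmax = 79.7032 uM/s

79.7032 uM/s


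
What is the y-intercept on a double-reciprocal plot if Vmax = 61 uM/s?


y-intercept = 1/Vmax
= 1/61
= 0.0164 s/uM

0.0164 s/uM


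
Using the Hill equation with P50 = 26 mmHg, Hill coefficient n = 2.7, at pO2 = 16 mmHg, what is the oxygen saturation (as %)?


Y = pO2^n / (P50^n + pO2^n)
Y = 16^2.7 / (26^2.7 + 16^2.7)
Y = 21.23%

21.23%


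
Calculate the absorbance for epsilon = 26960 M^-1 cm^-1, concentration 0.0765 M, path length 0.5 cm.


A = epsilon * c * l
A = 26960 * 0.0765 * 0.5
A = 1031.22

1031.22


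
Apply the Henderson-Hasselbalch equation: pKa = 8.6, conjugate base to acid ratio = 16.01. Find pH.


pH = pKa + log10([A-]/[HA])
pH = 8.6 + log10(16.01)
pH = 9.8044

9.8044


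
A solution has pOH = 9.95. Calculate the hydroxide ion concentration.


[OH-] = 10^(-pOH)
[OH-] = 10^(-9.95)
[OH-] = 1.122e-10 M

1.122e-10 M


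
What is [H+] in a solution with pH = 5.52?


[H+] = 10^(-pH)
[H+] = 10^(-5.52)
[H+] = 3.020e-06 M

3.020e-06 M


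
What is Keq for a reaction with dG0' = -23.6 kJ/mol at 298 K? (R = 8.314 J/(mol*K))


Keq = exp(-dG0 * 1000 / (R * T))
Keq = exp(-(-23.6) * 1000 / (8.314 * 298))
Keq = 13704.1606

13704.1606


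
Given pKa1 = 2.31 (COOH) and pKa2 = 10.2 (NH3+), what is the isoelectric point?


pI = (pKa1 + pKa2) / 2
pI = (2.31 + 10.2) / 2
pI = 6.255

6.255


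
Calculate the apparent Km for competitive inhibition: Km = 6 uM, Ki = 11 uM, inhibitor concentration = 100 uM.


Km_app = Km * (1 + [I]/Ki)
Km_app = 6 * (1 + 100/11)
Km_app = 60.5455 uM

60.5455 uM


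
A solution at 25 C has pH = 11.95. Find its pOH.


pOH = 14 - pH
pOH = 14 - 11.95
pOH = 2.05

2.05


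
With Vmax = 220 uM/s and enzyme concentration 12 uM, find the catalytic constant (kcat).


kcat = Vmax / [E]t
kcat = 220 / 12
kcat = 18.3333 s^-1

18.3333 s^-1


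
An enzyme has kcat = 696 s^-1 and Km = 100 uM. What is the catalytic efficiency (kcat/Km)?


Catalytic efficiency = kcat / Km
= 696 / 100
= 6.96 uM^-1*s^-1

6.96 uM^-1*s^-1


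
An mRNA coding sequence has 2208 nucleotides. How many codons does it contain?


codons = nucleotides / 3
codons = 2208 / 3 = 736

736


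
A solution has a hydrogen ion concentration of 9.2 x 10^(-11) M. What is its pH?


pH = -log10([H+])
pH = -log10(9.2 x 10^(-11))
pH = 10.0362

10.0362


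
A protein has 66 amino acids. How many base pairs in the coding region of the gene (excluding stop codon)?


Each amino acid = 1 codon = 3 bp
bp = 66 * 3 = 198 bp

198 bp


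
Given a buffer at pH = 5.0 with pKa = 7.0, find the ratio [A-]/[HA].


[A-]/[HA] = 10^(pH - pKa)
= 10^(5.0 - 7.0)
= 0.01

0.01


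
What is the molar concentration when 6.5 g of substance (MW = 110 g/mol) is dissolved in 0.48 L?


C = (mass / MW) / volume
C = (6.5 / 110) / 0.48
C = 0.1231 M

0.1231 M


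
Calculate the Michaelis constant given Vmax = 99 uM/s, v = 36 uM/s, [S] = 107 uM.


Km = [S] * (Vmax - v) / v
Km = 107 * (99 - 36) / 36
Km = 187.25 uM

187.25 uM


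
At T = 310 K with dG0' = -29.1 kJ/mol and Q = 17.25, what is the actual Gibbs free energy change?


dG = dG0' + RT * ln(Q) / 1000
dG = -29.1 + 8.314 * 310 * ln(17.25) / 1000
dG = -21.7602 kJ/mol

-21.7602 kJ/mol


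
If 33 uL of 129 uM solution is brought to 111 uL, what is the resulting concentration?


C2 = C1 * V1 / V2
C2 = 129 * 33 / 111
C2 = 38.3514 uM

38.3514 uM


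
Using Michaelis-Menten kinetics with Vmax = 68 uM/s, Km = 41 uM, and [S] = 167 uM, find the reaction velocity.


v = Vmax * [S] / (Km + [S])
v = 68 * 167 / (41 + 167)
v = 54.5962 uM/s

54.5962 uM/s


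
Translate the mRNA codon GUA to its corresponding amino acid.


Standard genetic code lookup.
Codon GUA -> Val

Val


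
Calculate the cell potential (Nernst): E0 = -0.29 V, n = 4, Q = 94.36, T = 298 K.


E = E0 - (RT/nF) * ln(Q)
E = -0.29 - (8.314 * 298 / (4 * 96485)) * ln(94.36)
E = -0.3192 V

-0.3192 V


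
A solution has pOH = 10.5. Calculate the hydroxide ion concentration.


[OH-] = 10^(-pOH)
[OH-] = 10^(-10.5)
[OH-] = 3.162e-11 M

3.162e-11 M


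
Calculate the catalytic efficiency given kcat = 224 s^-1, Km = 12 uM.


Catalytic efficiency = kcat / Km
= 224 / 12
= 18.6667 uM^-1*s^-1

18.6667 uM^-1*s^-1


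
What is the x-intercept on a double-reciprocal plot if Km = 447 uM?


x-intercept = -1/Km
= -1/447
= -0.0022 1/uM

-0.0022 1/uM


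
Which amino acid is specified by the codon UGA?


Standard genetic code lookup.
Codon UGA -> Stop

Stop


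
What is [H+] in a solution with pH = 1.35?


[H+] = 10^(-pH)
[H+] = 10^(-1.35)
[H+] = 0.0447 M

0.0447 M


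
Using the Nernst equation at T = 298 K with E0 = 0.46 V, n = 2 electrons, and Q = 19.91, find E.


E = E0 - (RT/nF) * ln(Q)
E = 0.46 - (8.314 * 298 / (2 * 96485)) * ln(19.91)
E = 0.4216 V

0.4216 V


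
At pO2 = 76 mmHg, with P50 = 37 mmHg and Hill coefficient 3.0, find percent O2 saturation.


Y = pO2^n / (P50^n + pO2^n)
Y = 76^3.0 / (37^3.0 + 76^3.0)
Y = 89.65%

89.65%


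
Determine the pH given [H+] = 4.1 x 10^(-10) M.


pH = -log10([H+])
pH = -log10(4.1 x 10^(-10))
pH = 9.3872

9.3872


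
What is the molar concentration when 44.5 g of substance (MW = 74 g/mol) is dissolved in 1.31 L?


C = (mass / MW) / volume
C = (44.5 / 74) / 1.31
C = 0.459 M

0.459 M


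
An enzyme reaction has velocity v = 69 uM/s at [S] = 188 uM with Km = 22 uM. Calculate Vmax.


Vmax = v * (Km + [S]) / [S]
Vmax = 69 * (22 + 188) / 188
Vmax = 77.0745 uM/s

77.0745 uM/s


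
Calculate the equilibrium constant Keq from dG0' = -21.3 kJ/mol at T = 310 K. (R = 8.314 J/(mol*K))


Keq = exp(-dG0 * 1000 / (R * T))
Keq = exp(-(-21.3) * 1000 / (8.314 * 310))
Keq = 3882.8882

3882.8882


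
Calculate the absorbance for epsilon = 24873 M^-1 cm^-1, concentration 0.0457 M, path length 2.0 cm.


A = epsilon * c * l
A = 24873 * 0.0457 * 2.0
A = 2273.3922

2273.3922


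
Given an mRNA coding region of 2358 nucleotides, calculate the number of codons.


codons = nucleotides / 3
codons = 2358 / 3 = 786

786
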